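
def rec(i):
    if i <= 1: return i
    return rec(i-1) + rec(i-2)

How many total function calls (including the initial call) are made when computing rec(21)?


Let C(n) = total calls for rec(n)
C(0) = 1, C(1) = 1
C(2) = 1 + C(1) + C(0) = 1 + 1 + 1 = 3
C(3) = 1 + C(2) + C(1) = 1 + 3 + 1 = 5
C(4) = 1 + C(3) + C(2) = 1 + 5 + 3 = 9
C(5) = 1 + C(4) + C(3) = 1 + 9 + 5 = 15
C(6) = 1 + C(5) + C(4) = 1 + 15 + 9 = 25
C(7) = 1 + C(6) + C(5) = 1 + 25 + 15 = 41
C(8) = 1 + C(7) + C(6) = 1 + 41 + 25 = 67
C(9) = 1 + C(8) + C(7) = 1 + 67 + 41 = 109
C(10) = 1 + C(9) + C(8) = 1 + 109 + 67 = 177
C(11) = 1 + C(10) + C(9) = 1 + 177 + 109 = 287
C(12) = 1 + C(11) + C(10) = 1 + 287 + 177 = 465
C(13) = 1 + C(12) + C(11) = 1 + 465 + 287 = 753
C(14) = 1 + C(13) + C(12) = 1 + 753 + 465 = 1219
C(15) = 1 + C(14) + C(13) = 1 + 1219 + 753 = 1973
C(16) = 1 + C(15) + C(14) = 1 + 1973 + 1219 = 3193
C(17) = 1 + C(16) + C(15) = 1 + 3193 + 1973 = 5167
C(18) = 1 + C(17) + C(16) = 1 + 5167 + 3193 = 8361
C(19) = 1 + C(18) + C(17) = 1 + 8361 + 5167 = 13529
C(20) = 1 + C(19) + C(18) = 1 + 13529 + 8361 = 21891
C(21) = 1 + C(20) + C(19) = 1 + 21891 + 13529 = 35421

35421


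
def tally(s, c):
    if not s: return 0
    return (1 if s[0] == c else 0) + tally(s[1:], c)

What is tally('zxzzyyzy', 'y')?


s[0]='z' != 'y' -> 0
s[0]='x' != 'y' -> 0
s[0]='z' != 'y' -> 0
s[0]='z' != 'y' -> 0
s[0]='y' == 'y' -> 1
s[0]='y' == 'y' -> 1
s[0]='z' != 'y' -> 0
s[0]='y' == 'y' -> 1
Sum: 0 + 0 + 0 + 0 + 1 + 1 + 0 + 1 = 3

3


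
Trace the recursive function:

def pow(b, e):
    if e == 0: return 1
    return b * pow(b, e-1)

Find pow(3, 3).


pow(3, 3)
= 3 * pow(3, 2)
= 3 * 3 * pow(3, 1)
= 3 * 3 * 3 * pow(3, 0)
= 3 * 3 * 3 * 1
= 27

27


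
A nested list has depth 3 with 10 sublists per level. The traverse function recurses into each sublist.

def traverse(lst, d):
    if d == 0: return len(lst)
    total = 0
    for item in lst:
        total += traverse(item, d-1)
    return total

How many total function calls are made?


At depth 0 (root): 1 call
At depth 1: each of 1 parents calls traverse on 10 children = 10 calls
At depth 2: each of 10 parents calls traverse on 10 children = 100 calls
At depth 3: each of 100 parents calls traverse on 10 children = 1000 calls
Total: 1 + 10 + 100 + 1000 = 1111

1111


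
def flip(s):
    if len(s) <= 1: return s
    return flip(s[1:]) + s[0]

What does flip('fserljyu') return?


flip('fserljyu') = flip('serljyu') + 'f'
flip('serljyu') = flip('erljyu') + 's'
flip('erljyu') = flip('rljyu') + 'e'
flip('rljyu') = flip('ljyu') + 'r'
flip('ljyu') = flip('jyu') + 'l'
flip('jyu') = flip('yu') + 'j'
flip('yu') = flip('u') + 'y'
flip('u') = 'u'  (base case)
Concatenating: 'u' + 'y' + 'j' + 'l' + 'r' + 'e' + 's' + 'f' = 'uyjlresf'

uyjlresf


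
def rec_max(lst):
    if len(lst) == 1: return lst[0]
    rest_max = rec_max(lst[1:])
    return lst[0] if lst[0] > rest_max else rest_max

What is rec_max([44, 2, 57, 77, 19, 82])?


rec_max([44, 2, 57, 77, 19, 82]): compare 44 with rec_max([2, 57, 77, 19, 82])
rec_max([2, 57, 77, 19, 82]): compare 2 with rec_max([57, 77, 19, 82])
rec_max([57, 77, 19, 82]): compare 57 with rec_max([77, 19, 82])
rec_max([77, 19, 82]): compare 77 with rec_max([19, 82])
rec_max([19, 82]): compare 19 with rec_max([82])
rec_max([82]) = 82  (base case)
Compare 19 with 82 -> 82
Compare 77 with 82 -> 82
Compare 57 with 82 -> 82
Compare 2 with 82 -> 82
Compare 44 with 82 -> 82

82


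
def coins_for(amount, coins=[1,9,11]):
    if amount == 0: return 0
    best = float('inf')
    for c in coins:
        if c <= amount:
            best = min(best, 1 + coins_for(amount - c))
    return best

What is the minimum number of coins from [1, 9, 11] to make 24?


Building up with DP:
coins_for(0) = 0
coins_for(1) = min(1+coins_for(0)=1+0=1) = 1
coins_for(2) = min(1+coins_for(1)=1+1=2) = 2
coins_for(3) = min(1+coins_for(2)=1+2=3) = 3
coins_for(4) = min(1+coins_for(3)=1+3=4) = 4
coins_for(5) = min(1+coins_for(4)=1+4=5) = 5
coins_for(6) = min(1+coins_for(5)=1+5=6) = 6
coins_for(7) = min(1+coins_for(6)=1+6=7) = 7
coins_for(8) = min(1+coins_for(7)=1+7=8) = 8
coins_for(9) = min(1+coins_for(8)=1+8=9, 1+coins_for(0)=1+0=1) = 1
coins_for(10) = min(1+coins_for(9)=1+1=2, 1+coins_for(1)=1+1=2) = 2
coins_for(11) = min(1+coins_for(10)=1+2=3, 1+coins_for(2)=1+2=3, 1+coins_for(0)=1+0=1) = 1
coins_for(12) = min(1+coins_for(11)=1+1=2, 1+coins_for(3)=1+3=4, 1+coins_for(1)=1+1=2) = 2
coins_for(13) = min(1+coins_for(12)=1+2=3, 1+coins_for(4)=1+4=5, 1+coins_for(2)=1+2=3) = 3
coins_for(14) = min(1+coins_for(13)=1+3=4, 1+coins_for(5)=1+5=6, 1+coins_for(3)=1+3=4) = 4
coins_for(15) = min(1+coins_for(14)=1+4=5, 1+coins_for(6)=1+6=7, 1+coins_for(4)=1+4=5) = 5
coins_for(16) = min(1+coins_for(15)=1+5=6, 1+coins_for(7)=1+7=8, 1+coins_for(5)=1+5=6) = 6
coins_for(17) = min(1+coins_for(16)=1+6=7, 1+coins_for(8)=1+8=9, 1+coins_for(6)=1+6=7) = 7
coins_for(18) = min(1+coins_for(17)=1+7=8, 1+coins_for(9)=1+1=2, 1+coins_for(7)=1+7=8) = 2
coins_for(19) = min(1+coins_for(18)=1+2=3, 1+coins_for(10)=1+2=3, 1+coins_for(8)=1+8=9) = 3
coins_for(20) = min(1+coins_for(19)=1+3=4, 1+coins_for(11)=1+1=2, 1+coins_for(9)=1+1=2) = 2
coins_for(21) = min(1+coins_for(20)=1+2=3, 1+coins_for(12)=1+2=3, 1+coins_for(10)=1+2=3) = 3
coins_for(22) = min(1+coins_for(21)=1+3=4, 1+coins_for(13)=1+3=4, 1+coins_for(11)=1+1=2) = 2
coins_for(23) = min(1+coins_for(22)=1+2=3, 1+coins_for(14)=1+4=5, 1+coins_for(12)=1+2=3) = 3
coins_for(24) = min(1+coins_for(23)=1+3=4, 1+coins_for(15)=1+5=6, 1+coins_for(13)=1+3=4) = 4

4


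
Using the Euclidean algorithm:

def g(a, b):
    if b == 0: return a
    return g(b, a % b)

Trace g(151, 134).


g(151, 134) = g(134, 17)
g(134, 17) = g(17, 15)
g(17, 15) = g(15, 2)
g(15, 2) = g(2, 1)
g(2, 1) = g(1, 0)
g(1, 0) = 1  (base case)

1


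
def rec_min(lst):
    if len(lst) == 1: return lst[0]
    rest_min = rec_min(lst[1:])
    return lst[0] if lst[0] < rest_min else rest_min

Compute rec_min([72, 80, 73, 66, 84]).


rec_min([72, 80, 73, 66, 84]): compare 72 with rec_min([80, 73, 66, 84])
rec_min([80, 73, 66, 84]): compare 80 with rec_min([73, 66, 84])
rec_min([73, 66, 84]): compare 73 with rec_min([66, 84])
rec_min([66, 84]): compare 66 with rec_min([84])
rec_min([84]) = 84  (base case)
Compare 66 with 84 -> 66
Compare 73 with 66 -> 66
Compare 80 with 66 -> 66
Compare 72 with 66 -> 66

66


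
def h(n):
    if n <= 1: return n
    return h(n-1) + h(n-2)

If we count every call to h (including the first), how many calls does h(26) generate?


Let C(n) = total calls for h(n)
C(0) = 1, C(1) = 1
C(2) = 1 + C(1) + C(0) = 1 + 1 + 1 = 3
C(3) = 1 + C(2) + C(1) = 1 + 3 + 1 = 5
C(4) = 1 + C(3) + C(2) = 1 + 5 + 3 = 9
C(5) = 1 + C(4) + C(3) = 1 + 9 + 5 = 15
C(6) = 1 + C(5) + C(4) = 1 + 15 + 9 = 25
C(7) = 1 + C(6) + C(5) = 1 + 25 + 15 = 41
C(8) = 1 + C(7) + C(6) = 1 + 41 + 25 = 67
C(9) = 1 + C(8) + C(7) = 1 + 67 + 41 = 109
C(10) = 1 + C(9) + C(8) = 1 + 109 + 67 = 177
C(11) = 1 + C(10) + C(9) = 1 + 177 + 109 = 287
C(12) = 1 + C(11) + C(10) = 1 + 287 + 177 = 465
C(13) = 1 + C(12) + C(11) = 1 + 465 + 287 = 753
C(14) = 1 + C(13) + C(12) = 1 + 753 + 465 = 1219
C(15) = 1 + C(14) + C(13) = 1 + 1219 + 753 = 1973
C(16) = 1 + C(15) + C(14) = 1 + 1973 + 1219 = 3193
C(17) = 1 + C(16) + C(15) = 1 + 3193 + 1973 = 5167
C(18) = 1 + C(17) + C(16) = 1 + 5167 + 3193 = 8361
C(19) = 1 + C(18) + C(17) = 1 + 8361 + 5167 = 13529
C(20) = 1 + C(19) + C(18) = 1 + 13529 + 8361 = 21891
C(21) = 1 + C(20) + C(19) = 1 + 21891 + 13529 = 35421
C(22) = 1 + C(21) + C(20) = 1 + 35421 + 21891 = 57313
C(23) = 1 + C(22) + C(21) = 1 + 57313 + 35421 = 92735
C(24) = 1 + C(23) + C(22) = 1 + 92735 + 57313 = 150049
C(25) = 1 + C(24) + C(23) = 1 + 150049 + 92735 = 242785
C(26) = 1 + C(25) + C(24) = 1 + 242785 + 150049 = 392835

392835


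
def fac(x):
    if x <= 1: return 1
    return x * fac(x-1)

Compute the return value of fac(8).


fac(8)
= 8 * fac(7)
= 8 * 7 * fac(6)
= 8 * 7 * 6 * fac(5)
= 8 * 7 * 6 * 5 * fac(4)
= 8 * 7 * 6 * 5 * 4 * fac(3)
= 8 * 7 * 6 * 5 * 4 * 3 * fac(2)
= 8 * 7 * 6 * 5 * 4 * 3 * 2 * fac(1)
= 8 * 7 * 6 * 5 * 4 * 3 * 2 * 1
= 40320

40320


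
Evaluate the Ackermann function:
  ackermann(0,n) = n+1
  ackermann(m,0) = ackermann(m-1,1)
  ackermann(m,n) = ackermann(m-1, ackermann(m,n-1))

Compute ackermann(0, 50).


ackermann(0, 50) = 51
Result: ackermann(0, 50) = 51

51


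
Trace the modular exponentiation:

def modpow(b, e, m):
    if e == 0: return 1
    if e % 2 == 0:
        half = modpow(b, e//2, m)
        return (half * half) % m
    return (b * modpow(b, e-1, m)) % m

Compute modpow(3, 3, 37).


modpow(3, 3, 37): e is odd, compute modpow(3, 2, 37)
  modpow(3, 2, 37): e is even, compute modpow(3, 1, 37)
    modpow(3, 1, 37): e is odd, compute modpow(3, 0, 37)
      modpow(3, 0, 37) = 1
    (3 * 1) % 37 = 3
  half=3, (3*3) % 37 = 9
(3 * 9) % 37 = 27

27


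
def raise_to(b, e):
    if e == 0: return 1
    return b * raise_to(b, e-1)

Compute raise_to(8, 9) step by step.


raise_to(8, 9)
= 8 * raise_to(8, 8)
= 8 * 8 * raise_to(8, 7)
= 8 * 8 * 8 * raise_to(8, 6)
= 8 * 8 * 8 * 8 * raise_to(8, 5)
= 8 * 8 * 8 * 8 * 8 * raise_to(8, 4)
= 8 * 8 * 8 * 8 * 8 * 8 * raise_to(8, 3)
= 8 * 8 * 8 * 8 * 8 * 8 * 8 * raise_to(8, 2)
= 8 * 8 * 8 * 8 * 8 * 8 * 8 * 8 * raise_to(8, 1)
= 8 * 8 * 8 * 8 * 8 * 8 * 8 * 8 * 8 * raise_to(8, 0)
= 8 * 8 * 8 * 8 * 8 * 8 * 8 * 8 * 8 * 1
= 134217728

134217728


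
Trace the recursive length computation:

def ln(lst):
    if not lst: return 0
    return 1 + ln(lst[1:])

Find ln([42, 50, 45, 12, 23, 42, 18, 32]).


ln([42, 50, 45, 12, 23, 42, 18, 32]) = 1 + ln([50, 45, 12, 23, 42, 18, 32])
ln([50, 45, 12, 23, 42, 18, 32]) = 1 + ln([45, 12, 23, 42, 18, 32])
ln([45, 12, 23, 42, 18, 32]) = 1 + ln([12, 23, 42, 18, 32])
ln([12, 23, 42, 18, 32]) = 1 + ln([23, 42, 18, 32])
ln([23, 42, 18, 32]) = 1 + ln([42, 18, 32])
ln([42, 18, 32]) = 1 + ln([18, 32])
ln([18, 32]) = 1 + ln([32])
ln([32]) = 1 + ln([])
ln([]) = 0  (base case)
Unwinding: 1 + 1 + 1 + 1 + 1 + 1 + 1 + 1 + 0 = 8

8


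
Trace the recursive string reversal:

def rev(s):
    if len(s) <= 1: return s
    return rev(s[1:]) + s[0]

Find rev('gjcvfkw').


rev('gjcvfkw') = rev('jcvfkw') + 'g'
rev('jcvfkw') = rev('cvfkw') + 'j'
rev('cvfkw') = rev('vfkw') + 'c'
rev('vfkw') = rev('fkw') + 'v'
rev('fkw') = rev('kw') + 'f'
rev('kw') = rev('w') + 'k'
rev('w') = 'w'  (base case)
Concatenating: 'w' + 'k' + 'f' + 'v' + 'c' + 'j' + 'g' = 'wkfvcjg'

wkfvcjg


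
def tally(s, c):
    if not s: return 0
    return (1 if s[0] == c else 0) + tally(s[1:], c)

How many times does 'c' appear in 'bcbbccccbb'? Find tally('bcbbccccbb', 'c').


s[0]='b' != 'c' -> 0
s[0]='c' == 'c' -> 1
s[0]='b' != 'c' -> 0
s[0]='b' != 'c' -> 0
s[0]='c' == 'c' -> 1
s[0]='c' == 'c' -> 1
s[0]='c' == 'c' -> 1
s[0]='c' == 'c' -> 1
s[0]='b' != 'c' -> 0
s[0]='b' != 'c' -> 0
Sum: 0 + 1 + 0 + 0 + 1 + 1 + 1 + 1 + 0 + 0 = 5

5


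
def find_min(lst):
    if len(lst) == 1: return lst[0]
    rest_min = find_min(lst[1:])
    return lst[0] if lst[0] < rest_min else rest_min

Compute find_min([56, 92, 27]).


find_min([56, 92, 27]): compare 56 with find_min([92, 27])
find_min([92, 27]): compare 92 with find_min([27])
find_min([27]) = 27  (base case)
Compare 92 with 27 -> 27
Compare 56 with 27 -> 27

27


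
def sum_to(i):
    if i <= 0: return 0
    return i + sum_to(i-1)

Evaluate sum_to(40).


sum_to(40)
= 40 + 39 + 38 + 37 + 36 + 35 + 34 + 33 + 32 + 31 + 30 + 29 + 28 + 27 + 26 + 25 + 24 + 23 + 22 + 21 + 20 + 19 + 18 + 17 + 16 + 15 + 14 + 13 + 12 + 11 + 10 + 9 + 8 + 7 + 6 + 5 + 4 + 3 + 2 + 1 + sum_to(0)
= 40 + 39 + 38 + 37 + 36 + 35 + 34 + 33 + 32 + 31 + 30 + 29 + 28 + 27 + 26 + 25 + 24 + 23 + 22 + 21 + 20 + 19 + 18 + 17 + 16 + 15 + 14 + 13 + 12 + 11 + 10 + 9 + 8 + 7 + 6 + 5 + 4 + 3 + 2 + 1 + 0
= 820

820


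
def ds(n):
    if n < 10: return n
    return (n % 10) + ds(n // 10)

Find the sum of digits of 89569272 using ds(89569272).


ds(89569272) = 2 + ds(8956927)
ds(8956927) = 7 + ds(895692)
ds(895692) = 2 + ds(89569)
ds(89569) = 9 + ds(8956)
ds(8956) = 6 + ds(895)
ds(895) = 5 + ds(89)
ds(89) = 9 + ds(8)
ds(8) = 8  (base case)
Total: 2 + 7 + 2 + 9 + 6 + 5 + 9 + 8 = 48

48


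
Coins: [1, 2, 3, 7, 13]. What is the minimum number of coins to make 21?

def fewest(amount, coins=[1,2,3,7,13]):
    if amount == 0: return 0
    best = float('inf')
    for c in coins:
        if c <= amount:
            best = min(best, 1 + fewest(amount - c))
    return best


Building up with DP:
fewest(0) = 0
fewest(1) = min(1+fewest(0)=1+0=1) = 1
fewest(2) = min(1+fewest(1)=1+1=2, 1+fewest(0)=1+0=1) = 1
fewest(3) = min(1+fewest(2)=1+1=2, 1+fewest(1)=1+1=2, 1+fewest(0)=1+0=1) = 1
fewest(4) = min(1+fewest(3)=1+1=2, 1+fewest(2)=1+1=2, 1+fewest(1)=1+1=2) = 2
fewest(5) = min(1+fewest(4)=1+2=3, 1+fewest(3)=1+1=2, 1+fewest(2)=1+1=2) = 2
fewest(6) = min(1+fewest(5)=1+2=3, 1+fewest(4)=1+2=3, 1+fewest(3)=1+1=2) = 2
fewest(7) = min(1+fewest(6)=1+2=3, 1+fewest(5)=1+2=3, 1+fewest(4)=1+2=3, 1+fewest(0)=1+0=1) = 1
fewest(8) = min(1+fewest(7)=1+1=2, 1+fewest(6)=1+2=3, 1+fewest(5)=1+2=3, 1+fewest(1)=1+1=2) = 2
fewest(9) = min(1+fewest(8)=1+2=3, 1+fewest(7)=1+1=2, 1+fewest(6)=1+2=3, 1+fewest(2)=1+1=2) = 2
fewest(10) = min(1+fewest(9)=1+2=3, 1+fewest(8)=1+2=3, 1+fewest(7)=1+1=2, 1+fewest(3)=1+1=2) = 2
fewest(11) = min(1+fewest(10)=1+2=3, 1+fewest(9)=1+2=3, 1+fewest(8)=1+2=3, 1+fewest(4)=1+2=3) = 3
fewest(12) = min(1+fewest(11)=1+3=4, 1+fewest(10)=1+2=3, 1+fewest(9)=1+2=3, 1+fewest(5)=1+2=3) = 3
fewest(13) = min(1+fewest(12)=1+3=4, 1+fewest(11)=1+3=4, 1+fewest(10)=1+2=3, 1+fewest(6)=1+2=3, 1+fewest(0)=1+0=1) = 1
fewest(14) = min(1+fewest(13)=1+1=2, 1+fewest(12)=1+3=4, 1+fewest(11)=1+3=4, 1+fewest(7)=1+1=2, 1+fewest(1)=1+1=2) = 2
fewest(15) = min(1+fewest(14)=1+2=3, 1+fewest(13)=1+1=2, 1+fewest(12)=1+3=4, 1+fewest(8)=1+2=3, 1+fewest(2)=1+1=2) = 2
fewest(16) = min(1+fewest(15)=1+2=3, 1+fewest(14)=1+2=3, 1+fewest(13)=1+1=2, 1+fewest(9)=1+2=3, 1+fewest(3)=1+1=2) = 2
fewest(17) = min(1+fewest(16)=1+2=3, 1+fewest(15)=1+2=3, 1+fewest(14)=1+2=3, 1+fewest(10)=1+2=3, 1+fewest(4)=1+2=3) = 3
fewest(18) = min(1+fewest(17)=1+3=4, 1+fewest(16)=1+2=3, 1+fewest(15)=1+2=3, 1+fewest(11)=1+3=4, 1+fewest(5)=1+2=3) = 3
fewest(19) = min(1+fewest(18)=1+3=4, 1+fewest(17)=1+3=4, 1+fewest(16)=1+2=3, 1+fewest(12)=1+3=4, 1+fewest(6)=1+2=3) = 3
fewest(20) = min(1+fewest(19)=1+3=4, 1+fewest(18)=1+3=4, 1+fewest(17)=1+3=4, 1+fewest(13)=1+1=2, 1+fewest(7)=1+1=2) = 2
fewest(21) = min(1+fewest(20)=1+2=3, 1+fewest(19)=1+3=4, 1+fewest(18)=1+3=4, 1+fewest(14)=1+2=3, 1+fewest(8)=1+2=3) = 3

3


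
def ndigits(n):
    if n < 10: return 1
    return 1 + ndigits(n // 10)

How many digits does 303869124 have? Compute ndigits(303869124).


ndigits(303869124) = 1 + ndigits(30386912)
ndigits(30386912) = 1 + ndigits(3038691)
ndigits(3038691) = 1 + ndigits(303869)
ndigits(303869) = 1 + ndigits(30386)
ndigits(30386) = 1 + ndigits(3038)
ndigits(3038) = 1 + ndigits(303)
ndigits(303) = 1 + ndigits(30)
ndigits(30) = 1 + ndigits(3)
ndigits(3) = 1  (base case: 3 < 10)
Unwinding: 1 + 1 + 1 + 1 + 1 + 1 + 1 + 1 + 1 = 9

9


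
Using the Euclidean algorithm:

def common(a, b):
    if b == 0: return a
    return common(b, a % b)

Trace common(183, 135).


common(183, 135) = common(135, 48)
common(135, 48) = common(48, 39)
common(48, 39) = common(39, 9)
common(39, 9) = common(9, 3)
common(9, 3) = common(3, 0)
common(3, 0) = 3  (base case)

3


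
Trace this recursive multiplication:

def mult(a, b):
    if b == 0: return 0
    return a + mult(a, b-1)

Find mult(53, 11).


mult(53, 11) = 53 + mult(53, 10)
mult(53, 10) = 53 + mult(53, 9)
mult(53, 9) = 53 + mult(53, 8)
mult(53, 8) = 53 + mult(53, 7)
mult(53, 7) = 53 + mult(53, 6)
mult(53, 6) = 53 + mult(53, 5)
mult(53, 5) = 53 + mult(53, 4)
mult(53, 4) = 53 + mult(53, 3)
mult(53, 3) = 53 + mult(53, 2)
mult(53, 2) = 53 + mult(53, 1)
mult(53, 1) = 53 + mult(53, 0)
mult(53, 0) = 0  (base case)
Total: 53 + 53 + 53 + 53 + 53 + 53 + 53 + 53 + 53 + 53 + 53 + 0 = 583

583


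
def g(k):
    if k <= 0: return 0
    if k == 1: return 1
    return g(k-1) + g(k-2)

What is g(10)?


Computing g(10) bottom-up:
g(0) = 0
g(1) = 1
g(2) = g(1) + g(0) = 1 + 0 = 1
g(3) = g(2) + g(1) = 1 + 1 = 2
g(4) = g(3) + g(2) = 2 + 1 = 3
g(5) = g(4) + g(3) = 3 + 2 = 5
g(6) = g(5) + g(4) = 5 + 3 = 8
g(7) = g(6) + g(5) = 8 + 5 = 13
g(8) = g(7) + g(6) = 13 + 8 = 21
g(9) = g(8) + g(7) = 21 + 13 = 34
g(10) = g(9) + g(8) = 34 + 21 = 55

55


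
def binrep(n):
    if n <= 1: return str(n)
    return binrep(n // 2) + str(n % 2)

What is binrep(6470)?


binrep(6470) = binrep(3235) + '0'
binrep(3235) = binrep(1617) + '1'
binrep(1617) = binrep(808) + '1'
binrep(808) = binrep(404) + '0'
binrep(404) = binrep(202) + '0'
binrep(202) = binrep(101) + '0'
binrep(101) = binrep(50) + '1'
binrep(50) = binrep(25) + '0'
binrep(25) = binrep(12) + '1'
binrep(12) = binrep(6) + '0'
binrep(6) = binrep(3) + '0'
binrep(3) = binrep(1) + '1'
binrep(1) = '1'  (base case)
Concatenating: '1' + '1' + '0' + '0' + '1' + '0' + '1' + '0' + '0' + '0' + '1' + '1' + '0' = '1100101000110'

1100101000110


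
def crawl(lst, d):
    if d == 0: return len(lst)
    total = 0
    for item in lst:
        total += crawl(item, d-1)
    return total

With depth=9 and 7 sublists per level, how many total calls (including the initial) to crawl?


At depth 0 (root): 1 call
At depth 1: each of 1 parents calls crawl on 7 children = 7 calls
At depth 2: each of 7 parents calls crawl on 7 children = 49 calls
At depth 3: each of 49 parents calls crawl on 7 children = 343 calls
At depth 4: each of 343 parents calls crawl on 7 children = 2401 calls
At depth 5: each of 2401 parents calls crawl on 7 children = 16807 calls
At depth 6: each of 16807 parents calls crawl on 7 children = 117649 calls
At depth 7: each of 117649 parents calls crawl on 7 children = 823543 calls
At depth 8: each of 823543 parents calls crawl on 7 children = 5764801 calls
At depth 9: each of 5764801 parents calls crawl on 7 children = 40353607 calls
Total: 1 + 7 + 49 + 343 + 2401 + 16807 + 117649 + 823543 + 5764801 + 40353607 = 47079208

47079208


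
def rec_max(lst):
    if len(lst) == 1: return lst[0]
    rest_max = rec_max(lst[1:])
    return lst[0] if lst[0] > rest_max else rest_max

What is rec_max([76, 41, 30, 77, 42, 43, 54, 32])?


rec_max([76, 41, 30, 77, 42, 43, 54, 32]): compare 76 with rec_max([41, 30, 77, 42, 43, 54, 32])
rec_max([41, 30, 77, 42, 43, 54, 32]): compare 41 with rec_max([30, 77, 42, 43, 54, 32])
rec_max([30, 77, 42, 43, 54, 32]): compare 30 with rec_max([77, 42, 43, 54, 32])
rec_max([77, 42, 43, 54, 32]): compare 77 with rec_max([42, 43, 54, 32])
rec_max([42, 43, 54, 32]): compare 42 with rec_max([43, 54, 32])
rec_max([43, 54, 32]): compare 43 with rec_max([54, 32])
rec_max([54, 32]): compare 54 with rec_max([32])
rec_max([32]) = 32  (base case)
Compare 54 with 32 -> 54
Compare 43 with 54 -> 54
Compare 42 with 54 -> 54
Compare 77 with 54 -> 77
Compare 30 with 77 -> 77
Compare 41 with 77 -> 77
Compare 76 with 77 -> 77

77


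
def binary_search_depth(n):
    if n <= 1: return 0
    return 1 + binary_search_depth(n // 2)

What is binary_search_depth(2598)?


2598 / 2 = 1299
1299 / 2 = 649
649 / 2 = 324
324 / 2 = 162
162 / 2 = 81
81 / 2 = 40
40 / 2 = 20
20 / 2 = 10
10 / 2 = 5
5 / 2 = 2
2 / 2 = 1
Reached 1 after 11 halvings

11


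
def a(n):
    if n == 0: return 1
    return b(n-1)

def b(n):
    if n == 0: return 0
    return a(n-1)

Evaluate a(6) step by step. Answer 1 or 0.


a(6) = b(5)
b(5) = a(4)
a(4) = b(3)
b(3) = a(2)
a(2) = b(1)
b(1) = a(0)
a(0) = 1  (base case)
Result: 1

1


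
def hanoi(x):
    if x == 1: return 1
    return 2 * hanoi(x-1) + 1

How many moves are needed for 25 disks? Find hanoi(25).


hanoi(25) = 2 * hanoi(24) + 1
hanoi(24) = 2 * hanoi(23) + 1
hanoi(23) = 2 * hanoi(22) + 1
hanoi(22) = 2 * hanoi(21) + 1
hanoi(21) = 2 * hanoi(20) + 1
hanoi(20) = 2 * hanoi(19) + 1
hanoi(19) = 2 * hanoi(18) + 1
hanoi(18) = 2 * hanoi(17) + 1
hanoi(17) = 2 * hanoi(16) + 1
hanoi(16) = 2 * hanoi(15) + 1
hanoi(15) = 2 * hanoi(14) + 1
hanoi(14) = 2 * hanoi(13) + 1
hanoi(13) = 2 * hanoi(12) + 1
hanoi(12) = 2 * hanoi(11) + 1
hanoi(11) = 2 * hanoi(10) + 1
hanoi(10) = 2 * hanoi(9) + 1
hanoi(9) = 2 * hanoi(8) + 1
hanoi(8) = 2 * hanoi(7) + 1
hanoi(7) = 2 * hanoi(6) + 1
hanoi(6) = 2 * hanoi(5) + 1
hanoi(5) = 2 * hanoi(4) + 1
hanoi(4) = 2 * hanoi(3) + 1
hanoi(3) = 2 * hanoi(2) + 1
hanoi(2) = 2 * hanoi(1) + 1
hanoi(1) = 1  (base case)
hanoi(2) = 2 * 1 + 1 = 3
hanoi(3) = 2 * 3 + 1 = 7
hanoi(4) = 2 * 7 + 1 = 15
hanoi(5) = 2 * 15 + 1 = 31
hanoi(6) = 2 * 31 + 1 = 63
hanoi(7) = 2 * 63 + 1 = 127
hanoi(8) = 2 * 127 + 1 = 255
hanoi(9) = 2 * 255 + 1 = 511
hanoi(10) = 2 * 511 + 1 = 1023
hanoi(11) = 2 * 1023 + 1 = 2047
hanoi(12) = 2 * 2047 + 1 = 4095
hanoi(13) = 2 * 4095 + 1 = 8191
hanoi(14) = 2 * 8191 + 1 = 16383
hanoi(15) = 2 * 16383 + 1 = 32767
hanoi(16) = 2 * 32767 + 1 = 65535
hanoi(17) = 2 * 65535 + 1 = 131071
hanoi(18) = 2 * 131071 + 1 = 262143
hanoi(19) = 2 * 262143 + 1 = 524287
hanoi(20) = 2 * 524287 + 1 = 1048575
hanoi(21) = 2 * 1048575 + 1 = 2097151
hanoi(22) = 2 * 2097151 + 1 = 4194303
hanoi(23) = 2 * 4194303 + 1 = 8388607
hanoi(24) = 2 * 8388607 + 1 = 16777215
hanoi(25) = 2 * 16777215 + 1 = 33554431

33554431


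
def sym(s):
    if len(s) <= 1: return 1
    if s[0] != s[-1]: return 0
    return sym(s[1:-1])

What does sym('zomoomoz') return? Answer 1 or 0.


sym('zomoomoz'): s[0]='z' == s[-1]='z' -> check sym('omoomo')
sym('omoomo'): s[0]='o' == s[-1]='o' -> check sym('moom')
sym('moom'): s[0]='m' == s[-1]='m' -> check sym('oo')
sym('oo'): s[0]='o' == s[-1]='o' -> check sym('')
sym(''): len <= 1 -> return 1  (base case)
Result: 1 (palindrome)

1


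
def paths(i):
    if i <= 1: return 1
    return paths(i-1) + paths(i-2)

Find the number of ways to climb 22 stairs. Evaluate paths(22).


Building up from base cases:
paths(0) = 1
paths(1) = 1
paths(2) = paths(1) + paths(0) = 1 + 1 = 2
paths(3) = paths(2) + paths(1) = 2 + 1 = 3
paths(4) = paths(3) + paths(2) = 3 + 2 = 5
paths(5) = paths(4) + paths(3) = 5 + 3 = 8
paths(6) = paths(5) + paths(4) = 8 + 5 = 13
paths(7) = paths(6) + paths(5) = 13 + 8 = 21
paths(8) = paths(7) + paths(6) = 21 + 13 = 34
paths(9) = paths(8) + paths(7) = 34 + 21 = 55
paths(10) = paths(9) + paths(8) = 55 + 34 = 89
paths(11) = paths(10) + paths(9) = 89 + 55 = 144
paths(12) = paths(11) + paths(10) = 144 + 89 = 233
paths(13) = paths(12) + paths(11) = 233 + 144 = 377
paths(14) = paths(13) + paths(12) = 377 + 233 = 610
paths(15) = paths(14) + paths(13) = 610 + 377 = 987
paths(16) = paths(15) + paths(14) = 987 + 610 = 1597
paths(17) = paths(16) + paths(15) = 1597 + 987 = 2584
paths(18) = paths(17) + paths(16) = 2584 + 1597 = 4181
paths(19) = paths(18) + paths(17) = 4181 + 2584 = 6765
paths(20) = paths(19) + paths(18) = 6765 + 4181 = 10946
paths(21) = paths(20) + paths(19) = 10946 + 6765 = 17711
paths(22) = paths(21) + paths(20) = 17711 + 10946 = 28657

28657


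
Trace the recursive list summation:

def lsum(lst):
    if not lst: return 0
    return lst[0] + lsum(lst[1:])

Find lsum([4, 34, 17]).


lsum([4, 34, 17]) = 4 + lsum([34, 17])
lsum([34, 17]) = 34 + lsum([17])
lsum([17]) = 17 + lsum([])
lsum([]) = 0  (base case)
Total: 4 + 34 + 17 + 0 = 55

55


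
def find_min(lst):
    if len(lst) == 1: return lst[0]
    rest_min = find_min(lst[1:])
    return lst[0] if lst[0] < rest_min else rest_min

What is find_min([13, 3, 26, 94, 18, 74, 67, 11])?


find_min([13, 3, 26, 94, 18, 74, 67, 11]): compare 13 with find_min([3, 26, 94, 18, 74, 67, 11])
find_min([3, 26, 94, 18, 74, 67, 11]): compare 3 with find_min([26, 94, 18, 74, 67, 11])
find_min([26, 94, 18, 74, 67, 11]): compare 26 with find_min([94, 18, 74, 67, 11])
find_min([94, 18, 74, 67, 11]): compare 94 with find_min([18, 74, 67, 11])
find_min([18, 74, 67, 11]): compare 18 with find_min([74, 67, 11])
find_min([74, 67, 11]): compare 74 with find_min([67, 11])
find_min([67, 11]): compare 67 with find_min([11])
find_min([11]) = 11  (base case)
Compare 67 with 11 -> 11
Compare 74 with 11 -> 11
Compare 18 with 11 -> 11
Compare 94 with 11 -> 11
Compare 26 with 11 -> 11
Compare 3 with 11 -> 3
Compare 13 with 3 -> 3

3


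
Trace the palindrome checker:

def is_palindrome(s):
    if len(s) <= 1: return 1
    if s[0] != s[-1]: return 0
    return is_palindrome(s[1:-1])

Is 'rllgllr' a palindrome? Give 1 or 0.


is_palindrome('rllgllr'): s[0]='r' == s[-1]='r' -> check is_palindrome('llgll')
is_palindrome('llgll'): s[0]='l' == s[-1]='l' -> check is_palindrome('lgl')
is_palindrome('lgl'): s[0]='l' == s[-1]='l' -> check is_palindrome('g')
is_palindrome('g'): len <= 1 -> return 1  (base case)
Result: 1 (palindrome)

1


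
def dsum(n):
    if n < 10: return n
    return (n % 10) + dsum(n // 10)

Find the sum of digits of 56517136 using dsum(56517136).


dsum(56517136) = 6 + dsum(5651713)
dsum(5651713) = 3 + dsum(565171)
dsum(565171) = 1 + dsum(56517)
dsum(56517) = 7 + dsum(5651)
dsum(5651) = 1 + dsum(565)
dsum(565) = 5 + dsum(56)
dsum(56) = 6 + dsum(5)
dsum(5) = 5  (base case)
Total: 6 + 3 + 1 + 7 + 1 + 5 + 6 + 5 = 34

34


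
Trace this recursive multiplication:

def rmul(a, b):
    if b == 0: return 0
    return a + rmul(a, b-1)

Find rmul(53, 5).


rmul(53, 5) = 53 + rmul(53, 4)
rmul(53, 4) = 53 + rmul(53, 3)
rmul(53, 3) = 53 + rmul(53, 2)
rmul(53, 2) = 53 + rmul(53, 1)
rmul(53, 1) = 53 + rmul(53, 0)
rmul(53, 0) = 0  (base case)
Total: 53 + 53 + 53 + 53 + 53 + 0 = 265

265


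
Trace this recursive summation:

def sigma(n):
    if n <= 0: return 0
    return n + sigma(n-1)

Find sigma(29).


sigma(29)
= 29 + 28 + 27 + 26 + 25 + 24 + 23 + 22 + 21 + 20 + 19 + 18 + 17 + 16 + 15 + 14 + 13 + 12 + 11 + 10 + 9 + 8 + 7 + 6 + 5 + 4 + 3 + 2 + 1 + sigma(0)
= 29 + 28 + 27 + 26 + 25 + 24 + 23 + 22 + 21 + 20 + 19 + 18 + 17 + 16 + 15 + 14 + 13 + 12 + 11 + 10 + 9 + 8 + 7 + 6 + 5 + 4 + 3 + 2 + 1 + 0
= 435

435


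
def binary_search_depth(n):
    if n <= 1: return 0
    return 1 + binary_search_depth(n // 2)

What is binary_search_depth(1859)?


1859 / 2 = 929
929 / 2 = 464
464 / 2 = 232
232 / 2 = 116
116 / 2 = 58
58 / 2 = 29
29 / 2 = 14
14 / 2 = 7
7 / 2 = 3
3 / 2 = 1
Reached 1 after 10 halvings

10


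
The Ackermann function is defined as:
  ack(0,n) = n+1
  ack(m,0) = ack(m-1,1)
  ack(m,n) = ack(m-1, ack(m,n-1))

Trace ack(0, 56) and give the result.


ack(0, 56) = 57
Result: ack(0, 56) = 57

57


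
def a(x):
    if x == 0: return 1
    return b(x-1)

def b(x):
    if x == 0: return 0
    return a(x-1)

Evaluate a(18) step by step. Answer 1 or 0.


a(18) = b(17)
b(17) = a(16)
a(16) = b(15)
b(15) = a(14)
a(14) = b(13)
b(13) = a(12)
a(12) = b(11)
b(11) = a(10)
a(10) = b(9)
b(9) = a(8)
a(8) = b(7)
b(7) = a(6)
a(6) = b(5)
b(5) = a(4)
a(4) = b(3)
b(3) = a(2)
a(2) = b(1)
b(1) = a(0)
a(0) = 1  (base case)
Result: 1

1


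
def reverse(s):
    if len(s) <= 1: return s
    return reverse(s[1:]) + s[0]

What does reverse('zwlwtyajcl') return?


reverse('zwlwtyajcl') = reverse('wlwtyajcl') + 'z'
reverse('wlwtyajcl') = reverse('lwtyajcl') + 'w'
reverse('lwtyajcl') = reverse('wtyajcl') + 'l'
reverse('wtyajcl') = reverse('tyajcl') + 'w'
reverse('tyajcl') = reverse('yajcl') + 't'
reverse('yajcl') = reverse('ajcl') + 'y'
reverse('ajcl') = reverse('jcl') + 'a'
reverse('jcl') = reverse('cl') + 'j'
reverse('cl') = reverse('l') + 'c'
reverse('l') = 'l'  (base case)
Concatenating: 'l' + 'c' + 'j' + 'a' + 'y' + 't' + 'w' + 'l' + 'w' + 'z' = 'lcjaytwlwz'

lcjaytwlwz


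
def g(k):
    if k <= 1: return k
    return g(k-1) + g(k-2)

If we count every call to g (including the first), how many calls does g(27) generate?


Let C(n) = total calls for g(n)
C(0) = 1, C(1) = 1
C(2) = 1 + C(1) + C(0) = 1 + 1 + 1 = 3
C(3) = 1 + C(2) + C(1) = 1 + 3 + 1 = 5
C(4) = 1 + C(3) + C(2) = 1 + 5 + 3 = 9
C(5) = 1 + C(4) + C(3) = 1 + 9 + 5 = 15
C(6) = 1 + C(5) + C(4) = 1 + 15 + 9 = 25
C(7) = 1 + C(6) + C(5) = 1 + 25 + 15 = 41
C(8) = 1 + C(7) + C(6) = 1 + 41 + 25 = 67
C(9) = 1 + C(8) + C(7) = 1 + 67 + 41 = 109
C(10) = 1 + C(9) + C(8) = 1 + 109 + 67 = 177
C(11) = 1 + C(10) + C(9) = 1 + 177 + 109 = 287
C(12) = 1 + C(11) + C(10) = 1 + 287 + 177 = 465
C(13) = 1 + C(12) + C(11) = 1 + 465 + 287 = 753
C(14) = 1 + C(13) + C(12) = 1 + 753 + 465 = 1219
C(15) = 1 + C(14) + C(13) = 1 + 1219 + 753 = 1973
C(16) = 1 + C(15) + C(14) = 1 + 1973 + 1219 = 3193
C(17) = 1 + C(16) + C(15) = 1 + 3193 + 1973 = 5167
C(18) = 1 + C(17) + C(16) = 1 + 5167 + 3193 = 8361
C(19) = 1 + C(18) + C(17) = 1 + 8361 + 5167 = 13529
C(20) = 1 + C(19) + C(18) = 1 + 13529 + 8361 = 21891
C(21) = 1 + C(20) + C(19) = 1 + 21891 + 13529 = 35421
C(22) = 1 + C(21) + C(20) = 1 + 35421 + 21891 = 57313
C(23) = 1 + C(22) + C(21) = 1 + 57313 + 35421 = 92735
C(24) = 1 + C(23) + C(22) = 1 + 92735 + 57313 = 150049
C(25) = 1 + C(24) + C(23) = 1 + 150049 + 92735 = 242785
C(26) = 1 + C(25) + C(24) = 1 + 242785 + 150049 = 392835
C(27) = 1 + C(26) + C(25) = 1 + 392835 + 242785 = 635621

635621


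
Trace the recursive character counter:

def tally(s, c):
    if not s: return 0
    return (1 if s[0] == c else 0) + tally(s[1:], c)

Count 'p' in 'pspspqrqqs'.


s[0]='p' == 'p' -> 1
s[0]='s' != 'p' -> 0
s[0]='p' == 'p' -> 1
s[0]='s' != 'p' -> 0
s[0]='p' == 'p' -> 1
s[0]='q' != 'p' -> 0
s[0]='r' != 'p' -> 0
s[0]='q' != 'p' -> 0
s[0]='q' != 'p' -> 0
s[0]='s' != 'p' -> 0
Sum: 1 + 0 + 1 + 0 + 1 + 0 + 0 + 0 + 0 + 0 = 3

3


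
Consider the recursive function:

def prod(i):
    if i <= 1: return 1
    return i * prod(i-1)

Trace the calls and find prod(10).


prod(10)
= 10 * prod(9)
= 10 * 9 * prod(8)
= 10 * 9 * 8 * prod(7)
= 10 * 9 * 8 * 7 * prod(6)
= 10 * 9 * 8 * 7 * 6 * prod(5)
= 10 * 9 * 8 * 7 * 6 * 5 * prod(4)
= 10 * 9 * 8 * 7 * 6 * 5 * 4 * prod(3)
= 10 * 9 * 8 * 7 * 6 * 5 * 4 * 3 * prod(2)
= 10 * 9 * 8 * 7 * 6 * 5 * 4 * 3 * 2 * prod(1)
= 10 * 9 * 8 * 7 * 6 * 5 * 4 * 3 * 2 * 1
= 3628800

3628800


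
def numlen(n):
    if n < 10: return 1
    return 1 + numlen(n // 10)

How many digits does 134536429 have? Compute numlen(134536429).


numlen(134536429) = 1 + numlen(13453642)
numlen(13453642) = 1 + numlen(1345364)
numlen(1345364) = 1 + numlen(134536)
numlen(134536) = 1 + numlen(13453)
numlen(13453) = 1 + numlen(1345)
numlen(1345) = 1 + numlen(134)
numlen(134) = 1 + numlen(13)
numlen(13) = 1 + numlen(1)
numlen(1) = 1  (base case: 1 < 10)
Unwinding: 1 + 1 + 1 + 1 + 1 + 1 + 1 + 1 + 1 = 9

9


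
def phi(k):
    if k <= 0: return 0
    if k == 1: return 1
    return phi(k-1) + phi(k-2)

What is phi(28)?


Computing phi(28) bottom-up:
phi(0) = 0
phi(1) = 1
phi(2) = phi(1) + phi(0) = 1 + 0 = 1
phi(3) = phi(2) + phi(1) = 1 + 1 = 2
phi(4) = phi(3) + phi(2) = 2 + 1 = 3
phi(5) = phi(4) + phi(3) = 3 + 2 = 5
phi(6) = phi(5) + phi(4) = 5 + 3 = 8
phi(7) = phi(6) + phi(5) = 8 + 5 = 13
phi(8) = phi(7) + phi(6) = 13 + 8 = 21
phi(9) = phi(8) + phi(7) = 21 + 13 = 34
phi(10) = phi(9) + phi(8) = 34 + 21 = 55
phi(11) = phi(10) + phi(9) = 55 + 34 = 89
phi(12) = phi(11) + phi(10) = 89 + 55 = 144
phi(13) = phi(12) + phi(11) = 144 + 89 = 233
phi(14) = phi(13) + phi(12) = 233 + 144 = 377
phi(15) = phi(14) + phi(13) = 377 + 233 = 610
phi(16) = phi(15) + phi(14) = 610 + 377 = 987
phi(17) = phi(16) + phi(15) = 987 + 610 = 1597
phi(18) = phi(17) + phi(16) = 1597 + 987 = 2584
phi(19) = phi(18) + phi(17) = 2584 + 1597 = 4181
phi(20) = phi(19) + phi(18) = 4181 + 2584 = 6765
phi(21) = phi(20) + phi(19) = 6765 + 4181 = 10946
phi(22) = phi(21) + phi(20) = 10946 + 6765 = 17711
phi(23) = phi(22) + phi(21) = 17711 + 10946 = 28657
phi(24) = phi(23) + phi(22) = 28657 + 17711 = 46368
phi(25) = phi(24) + phi(23) = 46368 + 28657 = 75025
phi(26) = phi(25) + phi(24) = 75025 + 46368 = 121393
phi(27) = phi(26) + phi(25) = 121393 + 75025 = 196418
phi(28) = phi(27) + phi(26) = 196418 + 121393 = 317811

317811


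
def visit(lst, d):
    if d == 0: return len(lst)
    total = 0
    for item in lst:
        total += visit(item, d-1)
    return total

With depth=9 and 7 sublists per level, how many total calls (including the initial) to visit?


At depth 0 (root): 1 call
At depth 1: each of 1 parents calls visit on 7 children = 7 calls
At depth 2: each of 7 parents calls visit on 7 children = 49 calls
At depth 3: each of 49 parents calls visit on 7 children = 343 calls
At depth 4: each of 343 parents calls visit on 7 children = 2401 calls
At depth 5: each of 2401 parents calls visit on 7 children = 16807 calls
At depth 6: each of 16807 parents calls visit on 7 children = 117649 calls
At depth 7: each of 117649 parents calls visit on 7 children = 823543 calls
At depth 8: each of 823543 parents calls visit on 7 children = 5764801 calls
At depth 9: each of 5764801 parents calls visit on 7 children = 40353607 calls
Total: 1 + 7 + 49 + 343 + 2401 + 16807 + 117649 + 823543 + 5764801 + 40353607 = 47079208

47079208


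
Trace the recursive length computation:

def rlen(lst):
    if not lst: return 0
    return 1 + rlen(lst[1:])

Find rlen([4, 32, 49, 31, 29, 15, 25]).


rlen([4, 32, 49, 31, 29, 15, 25]) = 1 + rlen([32, 49, 31, 29, 15, 25])
rlen([32, 49, 31, 29, 15, 25]) = 1 + rlen([49, 31, 29, 15, 25])
rlen([49, 31, 29, 15, 25]) = 1 + rlen([31, 29, 15, 25])
rlen([31, 29, 15, 25]) = 1 + rlen([29, 15, 25])
rlen([29, 15, 25]) = 1 + rlen([15, 25])
rlen([15, 25]) = 1 + rlen([25])
rlen([25]) = 1 + rlen([])
rlen([]) = 0  (base case)
Unwinding: 1 + 1 + 1 + 1 + 1 + 1 + 1 + 0 = 7

7


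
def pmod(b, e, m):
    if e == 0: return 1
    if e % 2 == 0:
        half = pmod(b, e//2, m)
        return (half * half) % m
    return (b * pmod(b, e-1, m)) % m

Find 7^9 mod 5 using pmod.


pmod(7, 9, 5): e is odd, compute pmod(7, 8, 5)
  pmod(7, 8, 5): e is even, compute pmod(7, 4, 5)
    pmod(7, 4, 5): e is even, compute pmod(7, 2, 5)
      pmod(7, 2, 5): e is even, compute pmod(7, 1, 5)
        pmod(7, 1, 5): e is odd, compute pmod(7, 0, 5)
          pmod(7, 0, 5) = 1
        (7 * 1) % 5 = 2
      half=2, (2*2) % 5 = 4
    half=4, (4*4) % 5 = 1
  half=1, (1*1) % 5 = 1
(7 * 1) % 5 = 2

2


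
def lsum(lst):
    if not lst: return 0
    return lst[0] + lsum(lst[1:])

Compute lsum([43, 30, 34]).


lsum([43, 30, 34]) = 43 + lsum([30, 34])
lsum([30, 34]) = 30 + lsum([34])
lsum([34]) = 34 + lsum([])
lsum([]) = 0  (base case)
Total: 43 + 30 + 34 + 0 = 107

107


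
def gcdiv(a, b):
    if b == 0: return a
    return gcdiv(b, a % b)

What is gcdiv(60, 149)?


gcdiv(60, 149) = gcdiv(149, 60)
gcdiv(149, 60) = gcdiv(60, 29)
gcdiv(60, 29) = gcdiv(29, 2)
gcdiv(29, 2) = gcdiv(2, 1)
gcdiv(2, 1) = gcdiv(1, 0)
gcdiv(1, 0) = 1  (base case)

1


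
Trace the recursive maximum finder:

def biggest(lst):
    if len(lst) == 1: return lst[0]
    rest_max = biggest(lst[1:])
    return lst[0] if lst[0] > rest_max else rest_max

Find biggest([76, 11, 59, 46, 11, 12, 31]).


biggest([76, 11, 59, 46, 11, 12, 31]): compare 76 with biggest([11, 59, 46, 11, 12, 31])
biggest([11, 59, 46, 11, 12, 31]): compare 11 with biggest([59, 46, 11, 12, 31])
biggest([59, 46, 11, 12, 31]): compare 59 with biggest([46, 11, 12, 31])
biggest([46, 11, 12, 31]): compare 46 with biggest([11, 12, 31])
biggest([11, 12, 31]): compare 11 with biggest([12, 31])
biggest([12, 31]): compare 12 with biggest([31])
biggest([31]) = 31  (base case)
Compare 12 with 31 -> 31
Compare 11 with 31 -> 31
Compare 46 with 31 -> 46
Compare 59 with 46 -> 59
Compare 11 with 59 -> 59
Compare 76 with 59 -> 76

76


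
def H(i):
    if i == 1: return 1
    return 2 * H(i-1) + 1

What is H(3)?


H(3) = 2 * H(2) + 1
H(2) = 2 * H(1) + 1
H(1) = 1  (base case)
H(2) = 2 * 1 + 1 = 3
H(3) = 2 * 3 + 1 = 7

7


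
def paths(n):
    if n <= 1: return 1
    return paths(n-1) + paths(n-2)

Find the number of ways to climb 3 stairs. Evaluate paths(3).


Building up from base cases:
paths(0) = 1
paths(1) = 1
paths(2) = paths(1) + paths(0) = 1 + 1 = 2
paths(3) = paths(2) + paths(1) = 2 + 1 = 3

3


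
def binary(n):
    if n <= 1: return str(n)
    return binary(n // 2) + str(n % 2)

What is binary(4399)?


binary(4399) = binary(2199) + '1'
binary(2199) = binary(1099) + '1'
binary(1099) = binary(549) + '1'
binary(549) = binary(274) + '1'
binary(274) = binary(137) + '0'
binary(137) = binary(68) + '1'
binary(68) = binary(34) + '0'
binary(34) = binary(17) + '0'
binary(17) = binary(8) + '1'
binary(8) = binary(4) + '0'
binary(4) = binary(2) + '0'
binary(2) = binary(1) + '0'
binary(1) = '1'  (base case)
Concatenating: '1' + '0' + '0' + '0' + '1' + '0' + '0' + '1' + '0' + '1' + '1' + '1' + '1' = '1000100101111'

1000100101111


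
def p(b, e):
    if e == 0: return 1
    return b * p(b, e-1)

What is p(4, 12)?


p(4, 12)
= 4 * p(4, 11)
= 4 * 4 * p(4, 10)
= 4 * 4 * 4 * p(4, 9)
= 4 * 4 * 4 * 4 * p(4, 8)
= 4 * 4 * 4 * 4 * 4 * p(4, 7)
= 4 * 4 * 4 * 4 * 4 * 4 * p(4, 6)
= 4 * 4 * 4 * 4 * 4 * 4 * 4 * p(4, 5)
= 4 * 4 * 4 * 4 * 4 * 4 * 4 * 4 * p(4, 4)
= 4 * 4 * 4 * 4 * 4 * 4 * 4 * 4 * 4 * p(4, 3)
= 4 * 4 * 4 * 4 * 4 * 4 * 4 * 4 * 4 * 4 * p(4, 2)
= 4 * 4 * 4 * 4 * 4 * 4 * 4 * 4 * 4 * 4 * 4 * p(4, 1)
= 4 * 4 * 4 * 4 * 4 * 4 * 4 * 4 * 4 * 4 * 4 * 4 * p(4, 0)
= 4 * 4 * 4 * 4 * 4 * 4 * 4 * 4 * 4 * 4 * 4 * 4 * 1
= 16777216

16777216


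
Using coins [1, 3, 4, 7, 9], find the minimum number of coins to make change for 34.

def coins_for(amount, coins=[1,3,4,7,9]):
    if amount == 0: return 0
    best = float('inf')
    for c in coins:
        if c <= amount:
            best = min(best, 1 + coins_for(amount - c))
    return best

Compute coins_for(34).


Building up with DP:
coins_for(0) = 0
coins_for(1) = min(1+coins_for(0)=1+0=1) = 1
coins_for(2) = min(1+coins_for(1)=1+1=2) = 2
coins_for(3) = min(1+coins_for(2)=1+2=3, 1+coins_for(0)=1+0=1) = 1
coins_for(4) = min(1+coins_for(3)=1+1=2, 1+coins_for(1)=1+1=2, 1+coins_for(0)=1+0=1) = 1
coins_for(5) = min(1+coins_for(4)=1+1=2, 1+coins_for(2)=1+2=3, 1+coins_for(1)=1+1=2) = 2
coins_for(6) = min(1+coins_for(5)=1+2=3, 1+coins_for(3)=1+1=2, 1+coins_for(2)=1+2=3) = 2
coins_for(7) = min(1+coins_for(6)=1+2=3, 1+coins_for(4)=1+1=2, 1+coins_for(3)=1+1=2, 1+coins_for(0)=1+0=1) = 1
coins_for(8) = min(1+coins_for(7)=1+1=2, 1+coins_for(5)=1+2=3, 1+coins_for(4)=1+1=2, 1+coins_for(1)=1+1=2) = 2
coins_for(9) = min(1+coins_for(8)=1+2=3, 1+coins_for(6)=1+2=3, 1+coins_for(5)=1+2=3, 1+coins_for(2)=1+2=3, 1+coins_for(0)=1+0=1) = 1
coins_for(10) = min(1+coins_for(9)=1+1=2, 1+coins_for(7)=1+1=2, 1+coins_for(6)=1+2=3, 1+coins_for(3)=1+1=2, 1+coins_for(1)=1+1=2) = 2
coins_for(11) = min(1+coins_for(10)=1+2=3, 1+coins_for(8)=1+2=3, 1+coins_for(7)=1+1=2, 1+coins_for(4)=1+1=2, 1+coins_for(2)=1+2=3) = 2
coins_for(12) = min(1+coins_for(11)=1+2=3, 1+coins_for(9)=1+1=2, 1+coins_for(8)=1+2=3, 1+coins_for(5)=1+2=3, 1+coins_for(3)=1+1=2) = 2
coins_for(13) = min(1+coins_for(12)=1+2=3, 1+coins_for(10)=1+2=3, 1+coins_for(9)=1+1=2, 1+coins_for(6)=1+2=3, 1+coins_for(4)=1+1=2) = 2
coins_for(14) = min(1+coins_for(13)=1+2=3, 1+coins_for(11)=1+2=3, 1+coins_for(10)=1+2=3, 1+coins_for(7)=1+1=2, 1+coins_for(5)=1+2=3) = 2
coins_for(15) = min(1+coins_for(14)=1+2=3, 1+coins_for(12)=1+2=3, 1+coins_for(11)=1+2=3, 1+coins_for(8)=1+2=3, 1+coins_for(6)=1+2=3) = 3
coins_for(16) = min(1+coins_for(15)=1+3=4, 1+coins_for(13)=1+2=3, 1+coins_for(12)=1+2=3, 1+coins_for(9)=1+1=2, 1+coins_for(7)=1+1=2) = 2
coins_for(17) = min(1+coins_for(16)=1+2=3, 1+coins_for(14)=1+2=3, 1+coins_for(13)=1+2=3, 1+coins_for(10)=1+2=3, 1+coins_for(8)=1+2=3) = 3
coins_for(18) = min(1+coins_for(17)=1+3=4, 1+coins_for(15)=1+3=4, 1+coins_for(14)=1+2=3, 1+coins_for(11)=1+2=3, 1+coins_for(9)=1+1=2) = 2
coins_for(19) = min(1+coins_for(18)=1+2=3, 1+coins_for(16)=1+2=3, 1+coins_for(15)=1+3=4, 1+coins_for(12)=1+2=3, 1+coins_for(10)=1+2=3) = 3
coins_for(20) = min(1+coins_for(19)=1+3=4, 1+coins_for(17)=1+3=4, 1+coins_for(16)=1+2=3, 1+coins_for(13)=1+2=3, 1+coins_for(11)=1+2=3) = 3
coins_for(21) = min(1+coins_for(20)=1+3=4, 1+coins_for(18)=1+2=3, 1+coins_for(17)=1+3=4, 1+coins_for(14)=1+2=3, 1+coins_for(12)=1+2=3) = 3
coins_for(22) = min(1+coins_for(21)=1+3=4, 1+coins_for(19)=1+3=4, 1+coins_for(18)=1+2=3, 1+coins_for(15)=1+3=4, 1+coins_for(13)=1+2=3) = 3
coins_for(23) = min(1+coins_for(22)=1+3=4, 1+coins_for(20)=1+3=4, 1+coins_for(19)=1+3=4, 1+coins_for(16)=1+2=3, 1+coins_for(14)=1+2=3) = 3
coins_for(24) = min(1+coins_for(23)=1+3=4, 1+coins_for(21)=1+3=4, 1+coins_for(20)=1+3=4, 1+coins_for(17)=1+3=4, 1+coins_for(15)=1+3=4) = 4
coins_for(25) = min(1+coins_for(24)=1+4=5, 1+coins_for(22)=1+3=4, 1+coins_for(21)=1+3=4, 1+coins_for(18)=1+2=3, 1+coins_for(16)=1+2=3) = 3
coins_for(26) = min(1+coins_for(25)=1+3=4, 1+coins_for(23)=1+3=4, 1+coins_for(22)=1+3=4, 1+coins_for(19)=1+3=4, 1+coins_for(17)=1+3=4) = 4
coins_for(27) = min(1+coins_for(26)=1+4=5, 1+coins_for(24)=1+4=5, 1+coins_for(23)=1+3=4, 1+coins_for(20)=1+3=4, 1+coins_for(18)=1+2=3) = 3
coins_for(28) = min(1+coins_for(27)=1+3=4, 1+coins_for(25)=1+3=4, 1+coins_for(24)=1+4=5, 1+coins_for(21)=1+3=4, 1+coins_for(19)=1+3=4) = 4
coins_for(29) = min(1+coins_for(28)=1+4=5, 1+coins_for(26)=1+4=5, 1+coins_for(25)=1+3=4, 1+coins_for(22)=1+3=4, 1+coins_for(20)=1+3=4) = 4
coins_for(30) = min(1+coins_for(29)=1+4=5, 1+coins_for(27)=1+3=4, 1+coins_for(26)=1+4=5, 1+coins_for(23)=1+3=4, 1+coins_for(21)=1+3=4) = 4
coins_for(31) = min(1+coins_for(30)=1+4=5, 1+coins_for(28)=1+4=5, 1+coins_for(27)=1+3=4, 1+coins_for(24)=1+4=5, 1+coins_for(22)=1+3=4) = 4
coins_for(32) = min(1+coins_for(31)=1+4=5, 1+coins_for(29)=1+4=5, 1+coins_for(28)=1+4=5, 1+coins_for(25)=1+3=4, 1+coins_for(23)=1+3=4) = 4
coins_for(33) = min(1+coins_for(32)=1+4=5, 1+coins_for(30)=1+4=5, 1+coins_for(29)=1+4=5, 1+coins_for(26)=1+4=5, 1+coins_for(24)=1+4=5) = 5
coins_for(34) = min(1+coins_for(33)=1+5=6, 1+coins_for(31)=1+4=5, 1+coins_for(30)=1+4=5, 1+coins_for(27)=1+3=4, 1+coins_for(25)=1+3=4) = 4

4
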